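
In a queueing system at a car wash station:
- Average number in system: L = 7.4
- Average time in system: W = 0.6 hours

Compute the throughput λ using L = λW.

Little's Law: L = λW, so λ = L/W
λ = 7.4/0.6 = 12.3333 cars/hour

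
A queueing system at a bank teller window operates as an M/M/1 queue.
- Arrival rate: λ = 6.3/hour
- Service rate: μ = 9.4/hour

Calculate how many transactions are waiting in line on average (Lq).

ρ = λ/μ = 6.3/9.4 = 0.6702
For M/M/1: Lq = λ²/(μ(μ-λ))
Lq = 39.69/(9.4 × 3.10)
Lq = 1.3620 transactions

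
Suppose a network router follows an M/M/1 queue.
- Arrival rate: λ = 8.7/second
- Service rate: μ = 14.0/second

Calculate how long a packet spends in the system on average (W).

First, compute utilization: ρ = λ/μ = 8.7/14.0 = 0.6214
For M/M/1: W = 1/(μ-λ)
W = 1/(14.0-8.7) = 1/5.30
W = 0.1887 seconds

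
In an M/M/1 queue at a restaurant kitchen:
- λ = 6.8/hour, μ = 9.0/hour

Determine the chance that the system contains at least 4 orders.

ρ = λ/μ = 6.8/9.0 = 0.75556
P(N ≥ n) = ρⁿ
P(N ≥ 4) = 0.75556^4
P(N ≥ 4) = 0.3259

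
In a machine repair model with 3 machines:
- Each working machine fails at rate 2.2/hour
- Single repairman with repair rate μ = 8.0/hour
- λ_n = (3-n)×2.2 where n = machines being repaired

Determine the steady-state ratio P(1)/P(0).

P(1)/P(0) = ∏_{i=0}^{1-1} λ_i/μ_{i+1}
= (3-0)×2.2/8.0
= 0.8250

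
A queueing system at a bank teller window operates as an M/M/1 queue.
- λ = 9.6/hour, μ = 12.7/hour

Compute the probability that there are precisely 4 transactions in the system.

ρ = λ/μ = 9.6/12.7 = 0.7559
P(n) = (1-ρ)ρⁿ
P(4) = (1-0.7559) × 0.7559^4
P(4) = 0.24410 × 0.32648
P(4) = 0.07969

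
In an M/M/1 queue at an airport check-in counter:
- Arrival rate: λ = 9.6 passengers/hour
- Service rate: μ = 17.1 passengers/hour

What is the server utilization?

Server utilization: ρ = λ/μ
ρ = 9.6/17.1 = 0.5614
The server is busy 56.14% of the time.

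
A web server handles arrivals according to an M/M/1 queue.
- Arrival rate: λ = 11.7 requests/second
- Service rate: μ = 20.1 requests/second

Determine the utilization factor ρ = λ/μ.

Server utilization: ρ = λ/μ
ρ = 11.7/20.1 = 0.5821
The server is busy 58.21% of the time.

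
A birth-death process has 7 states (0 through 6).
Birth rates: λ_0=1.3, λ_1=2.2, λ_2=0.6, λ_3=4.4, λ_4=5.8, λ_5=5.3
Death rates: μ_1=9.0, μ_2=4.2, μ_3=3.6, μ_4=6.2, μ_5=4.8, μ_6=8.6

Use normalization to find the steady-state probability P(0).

Ratios P(n)/P(0) = (λ₀···λₙ₋₁)/(μ₁···μₙ):
P(1)/P(0) = (1.3)/(9.0) = 0.1444
P(2)/P(0) = (1.3×2.2)/(9.0×4.2) = 0.07566
P(3)/P(0) = (1.3×2.2×0.6)/(9.0×4.2×3.6) = 0.01261
P(4)/P(0) = (1.3×2.2×0.6×4.4)/(9.0×4.2×3.6×6.2) = 0.008949
P(5)/P(0) = (1.3×2.2×0.6×4.4×5.8)/(9.0×4.2×3.6×6.2×4.8) = 0.01081
P(6)/P(0) = (1.3×2.2×0.6×4.4×5.8×5.3)/(9.0×4.2×3.6×6.2×4.8×8.6) = 0.006664

Normalization: ∑ P(n) = 1
P(0) × (1.0000 + 0.1444 + 0.07566 + 0.01261 + 0.008949 + 0.01081 + 0.006664) = 1
P(0) × 1.2591 = 1
P(0) = 1/1.2591 = 0.7942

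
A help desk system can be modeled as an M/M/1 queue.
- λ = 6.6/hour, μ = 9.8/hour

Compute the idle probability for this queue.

ρ = λ/μ = 6.6/9.8 = 0.6735
P(0) = 1 - ρ = 1 - 0.6735 = 0.3265
The server is idle 32.65% of the time.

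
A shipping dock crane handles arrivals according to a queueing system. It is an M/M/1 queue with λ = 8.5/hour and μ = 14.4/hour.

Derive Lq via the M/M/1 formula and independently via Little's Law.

Method 1 (direct): Lq = λ²/(μ(μ-λ)) = 72.25/(14.4 × 5.90) = 0.8504

Method 2 (Little's Law):
W = 1/(μ-λ) = 1/5.90 = 0.16949
Wq = W - 1/μ = 0.16949 - 0.069444 = 0.10005
Lq = λWq = 8.5 × 0.10005 = 0.8504 ✔ (matches Method 1)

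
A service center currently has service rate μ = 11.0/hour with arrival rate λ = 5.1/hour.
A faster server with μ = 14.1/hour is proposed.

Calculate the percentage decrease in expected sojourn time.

System 1: ρ₁ = 5.1/11.0 = 0.4636, W₁ = 1/(11.0-5.1) = 0.16949
System 2: ρ₂ = 5.1/14.1 = 0.3617, W₂ = 1/(14.1-5.1) = 0.11111
Improvement: (W₁-W₂)/W₁ = (0.16949-0.11111)/0.16949 = 34.44%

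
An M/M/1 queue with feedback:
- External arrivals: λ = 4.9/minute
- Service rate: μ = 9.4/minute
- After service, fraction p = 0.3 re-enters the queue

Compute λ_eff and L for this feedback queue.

Effective arrival rate: λ_eff = λ/(1-p) = 4.9/(1-0.3) = 4.9/0.70 = 7.0000
ρ = λ_eff/μ = 7.0000/9.4 = 0.74468
L = ρ/(1-ρ) = 0.74468/(1-0.74468) = 2.9167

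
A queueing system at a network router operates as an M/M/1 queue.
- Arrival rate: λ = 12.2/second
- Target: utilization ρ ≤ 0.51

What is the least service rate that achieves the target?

ρ = λ/μ, so μ = λ/ρ
μ ≥ 12.2/0.51 = 23.9216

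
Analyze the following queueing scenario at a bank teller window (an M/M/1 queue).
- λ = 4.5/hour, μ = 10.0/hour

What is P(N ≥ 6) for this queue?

ρ = λ/μ = 4.5/10.0 = 0.4500
P(N ≥ n) = ρⁿ
P(N ≥ 6) = 0.4500^6
P(N ≥ 6) = 0.008304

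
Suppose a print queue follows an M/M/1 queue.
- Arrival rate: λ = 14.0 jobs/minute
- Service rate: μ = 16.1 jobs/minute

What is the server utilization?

Server utilization: ρ = λ/μ
ρ = 14.0/16.1 = 0.8696
The server is busy 86.96% of the time.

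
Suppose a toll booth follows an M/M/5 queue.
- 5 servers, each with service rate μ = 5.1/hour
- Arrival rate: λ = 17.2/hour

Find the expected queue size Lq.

Traffic intensity: ρ = λ/(cμ) = 17.2/(5×5.1) = 0.6745
Since ρ = 0.6745 < 1, system is stable.
Offered load a = λ/μ = cρ = 17.2/5.1 = 3.3725
P₀ = [ Σₙ₌₀^4 aⁿ/n! + a^5/(5!(1-ρ)) ]⁻¹
Σ = a^0/0! + a^1/1! + a^2/2! + a^3/3! + a^4/4! = 1.00000 + 3.37255 + 5.68704 + 6.39328 + 5.39041 = 21.8433
a^5/(5!(1-ρ)) = 436.3062/(120 × 0.32549) = 11.1705
P₀ = 1/(21.8433 + 11.1705) = 0.03029
Lq = P₀·a^5·ρ / (5!(1-ρ)²) = 0.030290 × 436.3062 × 0.67451 / (120 × 0.10594) = 0.7012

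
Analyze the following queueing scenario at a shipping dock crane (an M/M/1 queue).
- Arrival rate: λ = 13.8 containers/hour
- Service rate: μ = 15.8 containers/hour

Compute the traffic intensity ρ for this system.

Server utilization: ρ = λ/μ
ρ = 13.8/15.8 = 0.8734
The server is busy 87.34% of the time.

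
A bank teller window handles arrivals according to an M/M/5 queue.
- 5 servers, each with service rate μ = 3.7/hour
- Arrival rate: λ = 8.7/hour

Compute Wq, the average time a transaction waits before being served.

Traffic intensity: ρ = λ/(cμ) = 8.7/(5×3.7) = 0.4703
Since ρ = 0.4703 < 1, system is stable.
Offered load a = λ/μ = cρ = 8.7/3.7 = 2.3514
P₀ = [ Σₙ₌₀^4 aⁿ/n! + a^5/(5!(1-ρ)) ]⁻¹
Σ = a^0/0! + a^1/1! + a^2/2! + a^3/3! + a^4/4! = 1.0000 + 2.3514 + 2.7644 + 2.1667 + 1.2737 = 9.5562
a^5/(5!(1-ρ)) = 71.8766/(120 × 0.52973) = 1.1307
P₀ = 1/(9.5562 + 1.1307) = 0.09357
Lq = P₀·a^5·ρ / (5!(1-ρ)²) = 0.093573 × 71.8766 × 0.47027 / (120 × 0.28061) = 0.09393
Wq = Lq/λ = 0.09393/8.7 = 0.01080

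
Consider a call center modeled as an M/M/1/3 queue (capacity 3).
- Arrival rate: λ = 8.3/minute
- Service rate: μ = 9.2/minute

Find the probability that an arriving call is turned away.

ρ = λ/μ = 8.3/9.2 = 0.9022
P₀ = (1-ρ)/(1-ρ^(K+1)) = (1-0.9022)/(1-0.9022^4) = 0.09780/0.3375 = 0.2898
P_K = P₀×ρ^K = 0.2898 × 0.9022^3 = 0.2898 × 0.7344 = 0.2128
Blocking probability = 21.28%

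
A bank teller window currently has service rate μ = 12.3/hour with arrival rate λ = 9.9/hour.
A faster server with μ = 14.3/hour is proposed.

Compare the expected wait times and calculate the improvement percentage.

System 1: ρ₁ = 9.9/12.3 = 0.8049, W₁ = 1/(12.3-9.9) = 0.4167
System 2: ρ₂ = 9.9/14.3 = 0.6923, W₂ = 1/(14.3-9.9) = 0.2273
Improvement: (W₁-W₂)/W₁ = (0.4167-0.2273)/0.4167 = 45.45%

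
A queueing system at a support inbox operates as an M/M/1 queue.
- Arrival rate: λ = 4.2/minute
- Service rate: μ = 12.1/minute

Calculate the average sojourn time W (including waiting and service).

First, compute utilization: ρ = λ/μ = 4.2/12.1 = 0.3471
For M/M/1: W = 1/(μ-λ)
W = 1/(12.1-4.2) = 1/7.90
W = 0.1266 minutes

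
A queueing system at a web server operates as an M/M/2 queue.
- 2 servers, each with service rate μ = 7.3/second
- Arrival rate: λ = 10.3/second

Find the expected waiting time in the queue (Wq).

Traffic intensity: ρ = λ/(cμ) = 10.3/(2×7.3) = 0.7055
Since ρ = 0.7055 < 1, system is stable.
Offered load a = λ/μ = cρ = 10.3/7.3 = 1.4110
P₀ = [ Σₙ₌₀^1 aⁿ/n! + a^2/(2!(1-ρ)) ]⁻¹
Σ = a^0/0! + a^1/1! = 1.0000 + 1.4110 = 2.4110
a^2/(2!(1-ρ)) = 1.9908/(2 × 0.29452) = 3.3797
P₀ = 1/(2.4110 + 3.3797) = 0.1727
Lq = P₀·a^2·ρ / (2!(1-ρ)²) = 0.17269 × 1.9908 × 0.70548 / (2 × 0.086742) = 1.3980
Wq = Lq/λ = 1.3980/10.3 = 0.1357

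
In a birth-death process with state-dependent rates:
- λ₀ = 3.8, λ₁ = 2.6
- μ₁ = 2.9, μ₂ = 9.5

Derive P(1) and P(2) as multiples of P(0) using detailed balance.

Balance equations:
State 0: λ₀P₀ = μ₁P₁ → P₁ = (λ₀/μ₁)P₀ = (3.8/2.9)P₀ = 1.3103P₀
State 1: P₂ = (λ₀λ₁)/(μ₁μ₂)P₀ = (3.8×2.6)/(2.9×9.5)P₀ = 0.3586P₀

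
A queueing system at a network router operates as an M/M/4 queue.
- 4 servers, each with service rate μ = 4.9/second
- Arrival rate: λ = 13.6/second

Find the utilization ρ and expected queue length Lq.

Traffic intensity: ρ = λ/(cμ) = 13.6/(4×4.9) = 0.6939
Since ρ = 0.6939 < 1, system is stable.
Offered load a = λ/μ = cρ = 13.6/4.9 = 2.7755
P₀ = [ Σₙ₌₀^3 aⁿ/n! + a^4/(4!(1-ρ)) ]⁻¹
Σ = a^0/0! + a^1/1! + a^2/2! + a^3/3! = 1.0000 + 2.7755 + 3.8517 + 3.5635 = 11.1907
a^4/(4!(1-ρ)) = 59.3432/(24 × 0.30612) = 8.0773
P₀ = 1/(11.1907 + 8.0773) = 0.05190
Lq = P₀·a^4·ρ / (4!(1-ρ)²) = 0.051899 × 59.3432 × 0.69388 / (24 × 0.093711) = 0.9502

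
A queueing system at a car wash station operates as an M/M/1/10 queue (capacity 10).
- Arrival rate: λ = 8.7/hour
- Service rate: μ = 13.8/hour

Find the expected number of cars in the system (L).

ρ = λ/μ = 8.7/13.8 = 0.630435
P₀ = (1-ρ)/(1-ρ^(K+1)) = (1-0.630435)/(1-0.630435^11) = 0.3696/0.9937 = 0.3719
P_K = P₀×ρ^K = 0.37189 × 0.630435^10 = 0.37189 × 0.0099175 = 0.003688
L = ρ[1 - (K+1)ρ^K + Kρ^(K+1)] / [(1-ρ)(1-ρ^(K+1))]
L = 0.630435 × (1 - 11×0.009918 + 10×0.006252) / ((1 - 0.630435) × (1 - 0.006252)) = 1.6367 cars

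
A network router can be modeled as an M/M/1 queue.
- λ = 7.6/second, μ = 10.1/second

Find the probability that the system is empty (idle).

ρ = λ/μ = 7.6/10.1 = 0.7525
P(0) = 1 - ρ = 1 - 0.7525 = 0.2475
The server is idle 24.75% of the time.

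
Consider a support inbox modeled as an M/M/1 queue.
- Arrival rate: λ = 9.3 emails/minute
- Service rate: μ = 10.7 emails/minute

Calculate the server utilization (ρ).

Server utilization: ρ = λ/μ
ρ = 9.3/10.7 = 0.8692
The server is busy 86.92% of the time.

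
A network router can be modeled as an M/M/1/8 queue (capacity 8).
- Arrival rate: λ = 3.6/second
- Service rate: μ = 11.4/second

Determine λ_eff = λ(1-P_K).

ρ = λ/μ = 3.6/11.4 = 0.31579
P₀ = (1-ρ)/(1-ρ^(K+1)) = (1-0.31579)/(1-0.31579^9) = 0.6842/1.0000 = 0.6842
P_K = P₀×ρ^K = 0.6842 × 0.31579^8 = 0.6842 × 0.00009890 = 0.00006767
λ_eff = λ(1-P_K) = 3.6 × (1 - 0.00006767) = 3.6 × 0.999932 = 3.5998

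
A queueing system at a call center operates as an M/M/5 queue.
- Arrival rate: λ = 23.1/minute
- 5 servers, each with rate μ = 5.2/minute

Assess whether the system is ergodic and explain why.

Stability requires ρ = λ/(cμ) < 1
ρ = 23.1/(5 × 5.2) = 23.1/26.00 = 0.8885
Since 0.8885 < 1, the system is STABLE.
The servers are busy 88.85% of the time.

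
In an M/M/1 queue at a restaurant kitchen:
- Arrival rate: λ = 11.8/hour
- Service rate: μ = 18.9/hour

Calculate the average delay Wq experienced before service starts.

First, compute utilization: ρ = λ/μ = 11.8/18.9 = 0.6243
For M/M/1: Wq = λ/(μ(μ-λ))
Wq = 11.8/(18.9 × (18.9-11.8))
Wq = 11.8/(18.9 × 7.10)
Wq = 0.08794 hours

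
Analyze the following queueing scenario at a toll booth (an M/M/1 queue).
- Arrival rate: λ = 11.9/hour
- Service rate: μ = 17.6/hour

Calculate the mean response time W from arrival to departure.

First, compute utilization: ρ = λ/μ = 11.9/17.6 = 0.6761
For M/M/1: W = 1/(μ-λ)
W = 1/(17.6-11.9) = 1/5.70
W = 0.1754 hours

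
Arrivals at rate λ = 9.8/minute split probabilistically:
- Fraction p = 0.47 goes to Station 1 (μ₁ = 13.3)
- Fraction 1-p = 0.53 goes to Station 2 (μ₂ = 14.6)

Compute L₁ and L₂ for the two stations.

Effective rates: λ₁ = 9.8×0.47 = 4.606, λ₂ = 9.8×0.53 = 5.194
Station 1: ρ₁ = 4.606/13.3 = 0.3463, L₁ = ρ₁/(1-ρ₁) = 0.3463/(1-0.3463) = 0.5298
Station 2: ρ₂ = 5.194/14.6 = 0.35575, L₂ = ρ₂/(1-ρ₂) = 0.35575/(1-0.35575) = 0.5522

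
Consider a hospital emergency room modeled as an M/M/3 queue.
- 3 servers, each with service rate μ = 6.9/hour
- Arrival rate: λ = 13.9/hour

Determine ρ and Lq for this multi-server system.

Traffic intensity: ρ = λ/(cμ) = 13.9/(3×6.9) = 0.6715
Since ρ = 0.6715 < 1, system is stable.
Offered load a = λ/μ = cρ = 13.9/6.9 = 2.0145
P₀ = [ Σₙ₌₀^2 aⁿ/n! + a^3/(3!(1-ρ)) ]⁻¹
Σ = a^0/0! + a^1/1! + a^2/2! = 1.0000 + 2.0145 + 2.0291 = 5.0436
a^3/(3!(1-ρ)) = 8.1752/(6 × 0.3285) = 4.1477
P₀ = 1/(5.0436 + 4.1477) = 0.1088
Lq = P₀·a^3·ρ / (3!(1-ρ)²) = 0.108799 × 8.17518 × 0.671498 / (6 × 0.107914) = 0.9224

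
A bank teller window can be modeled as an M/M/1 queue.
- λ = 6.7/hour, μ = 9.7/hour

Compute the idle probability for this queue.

ρ = λ/μ = 6.7/9.7 = 0.6907
P(0) = 1 - ρ = 1 - 0.6907 = 0.3093
The server is idle 30.93% of the time.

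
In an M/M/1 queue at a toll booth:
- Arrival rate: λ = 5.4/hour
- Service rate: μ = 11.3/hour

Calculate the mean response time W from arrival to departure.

First, compute utilization: ρ = λ/μ = 5.4/11.3 = 0.4779
For M/M/1: W = 1/(μ-λ)
W = 1/(11.3-5.4) = 1/5.90
W = 0.1695 hours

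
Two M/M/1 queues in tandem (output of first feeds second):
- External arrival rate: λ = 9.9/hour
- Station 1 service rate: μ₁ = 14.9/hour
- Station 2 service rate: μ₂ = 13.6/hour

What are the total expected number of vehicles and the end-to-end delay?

By Jackson's theorem, each station behaves as independent M/M/1.
Station 1: ρ₁ = 9.9/14.9 = 0.6644, L₁ = ρ₁/(1-ρ₁) = λ/(μ₁-λ) = 9.9/5.00 = 1.9800
Station 2: ρ₂ = 9.9/13.6 = 0.7279, L₂ = ρ₂/(1-ρ₂) = λ/(μ₂-λ) = 9.9/3.70 = 2.6757
Total: L = L₁ + L₂ = 1.9800 + 2.6757 = 4.6557
W = L/λ = 4.6557/9.9 = 0.4703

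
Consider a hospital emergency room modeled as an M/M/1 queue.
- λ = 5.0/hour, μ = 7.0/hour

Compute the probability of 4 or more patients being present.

ρ = λ/μ = 5.0/7.0 = 0.7143
P(N ≥ n) = ρⁿ
P(N ≥ 4) = 0.7143^4
P(N ≥ 4) = 0.2603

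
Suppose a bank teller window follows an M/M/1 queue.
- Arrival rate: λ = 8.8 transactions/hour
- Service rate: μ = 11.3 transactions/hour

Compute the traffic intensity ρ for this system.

Server utilization: ρ = λ/μ
ρ = 8.8/11.3 = 0.7788
The server is busy 77.88% of the time.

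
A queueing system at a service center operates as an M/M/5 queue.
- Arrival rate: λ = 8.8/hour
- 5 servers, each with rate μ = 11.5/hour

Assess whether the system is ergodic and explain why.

Stability requires ρ = λ/(cμ) < 1
ρ = 8.8/(5 × 11.5) = 8.8/57.50 = 0.1530
Since 0.1530 < 1, the system is STABLE.
The servers are busy 15.30% of the time.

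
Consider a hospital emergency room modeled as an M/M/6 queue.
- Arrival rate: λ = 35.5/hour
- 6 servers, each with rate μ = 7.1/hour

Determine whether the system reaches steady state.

Stability requires ρ = λ/(cμ) < 1
ρ = 35.5/(6 × 7.1) = 35.5/42.60 = 0.8333
Since 0.8333 < 1, the system is STABLE.
The servers are busy 83.33% of the time.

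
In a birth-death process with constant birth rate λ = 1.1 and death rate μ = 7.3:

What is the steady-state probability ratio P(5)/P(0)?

For constant rates: P(n)/P(0) = (λ/μ)^n
P(5)/P(0) = (1.1/7.3)^5 = 0.150685^5 = 0.00007769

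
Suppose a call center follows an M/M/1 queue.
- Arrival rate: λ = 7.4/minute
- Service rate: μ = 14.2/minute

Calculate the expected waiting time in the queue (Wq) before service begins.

First, compute utilization: ρ = λ/μ = 7.4/14.2 = 0.5211
For M/M/1: Wq = λ/(μ(μ-λ))
Wq = 7.4/(14.2 × (14.2-7.4))
Wq = 7.4/(14.2 × 6.80)
Wq = 0.07664 minutes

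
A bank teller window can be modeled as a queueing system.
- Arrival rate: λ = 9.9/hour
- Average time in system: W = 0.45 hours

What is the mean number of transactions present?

Little's Law: L = λW
L = 9.9 × 0.45 = 4.4550 transactions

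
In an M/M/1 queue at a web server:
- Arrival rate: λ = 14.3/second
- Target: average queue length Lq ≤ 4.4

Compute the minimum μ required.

For M/M/1: Lq = λ²/(μ(μ-λ))
Need Lq ≤ 4.4, i.e. μ(μ-λ) ≥ λ²/4.4
μ² - 14.3μ - 204.49/4.4 ≥ 0  →  μ² - 14.3μ - 46.4750 ≥ 0
Quadratic formula (positive root): μ = [λ + √(λ² + 4×46.4750)]/2
Discriminant: 204.49 + 4×46.4750 = 390.3900, √390.3900 = 19.75829
μ ≥ (14.3 + 19.75829)/2 = 17.0291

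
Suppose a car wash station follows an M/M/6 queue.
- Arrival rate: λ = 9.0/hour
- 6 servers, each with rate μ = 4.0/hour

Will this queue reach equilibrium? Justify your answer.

Stability requires ρ = λ/(cμ) < 1
ρ = 9.0/(6 × 4.0) = 9.0/24.00 = 0.3750
Since 0.3750 < 1, the system is STABLE.
The servers are busy 37.50% of the time.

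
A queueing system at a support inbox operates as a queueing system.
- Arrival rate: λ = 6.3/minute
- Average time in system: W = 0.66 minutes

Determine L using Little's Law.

Little's Law: L = λW
L = 6.3 × 0.66 = 4.1580 emails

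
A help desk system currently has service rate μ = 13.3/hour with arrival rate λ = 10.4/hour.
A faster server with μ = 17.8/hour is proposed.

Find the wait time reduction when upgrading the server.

System 1: ρ₁ = 10.4/13.3 = 0.7820, W₁ = 1/(13.3-10.4) = 0.34483
System 2: ρ₂ = 10.4/17.8 = 0.5843, W₂ = 1/(17.8-10.4) = 0.13514
Improvement: (W₁-W₂)/W₁ = (0.34483-0.13514)/0.34483 = 60.81%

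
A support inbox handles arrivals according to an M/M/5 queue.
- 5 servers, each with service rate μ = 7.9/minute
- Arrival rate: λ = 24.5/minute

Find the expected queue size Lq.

Traffic intensity: ρ = λ/(cμ) = 24.5/(5×7.9) = 0.6203
Since ρ = 0.6203 < 1, system is stable.
Offered load a = λ/μ = cρ = 24.5/7.9 = 3.1013
P₀ = [ Σₙ₌₀^4 aⁿ/n! + a^5/(5!(1-ρ)) ]⁻¹
Σ = a^0/0! + a^1/1! + a^2/2! + a^3/3! + a^4/4! = 1.00000 + 3.10127 + 4.80892 + 4.97125 + 3.85429 = 17.7357
a^5/(5!(1-ρ)) = 286.8765/(120 × 0.37975) = 6.2953
P₀ = 1/(17.7357 + 6.2953) = 0.04161
Lq = P₀·a^5·ρ / (5!(1-ρ)²) = 0.04161 × 286.8765 × 0.6203 / (120 × 0.1442) = 0.4279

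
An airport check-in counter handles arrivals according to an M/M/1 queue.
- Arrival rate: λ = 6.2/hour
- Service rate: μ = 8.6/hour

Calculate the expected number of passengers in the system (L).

ρ = λ/μ = 6.2/8.6 = 0.7209
For M/M/1: L = λ/(μ-λ)
L = 6.2/(8.6-6.2) = 6.2/2.40
L = 2.5833 passengers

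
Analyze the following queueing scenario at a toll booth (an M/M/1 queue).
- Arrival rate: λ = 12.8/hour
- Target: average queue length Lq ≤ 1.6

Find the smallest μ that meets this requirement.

For M/M/1: Lq = λ²/(μ(μ-λ))
Need Lq ≤ 1.6, i.e. μ(μ-λ) ≥ λ²/1.6
μ² - 12.8μ - 163.84/1.6 ≥ 0  →  μ² - 12.8μ - 102.4000 ≥ 0
Quadratic formula (positive root): μ = [λ + √(λ² + 4×102.4000)]/2
Discriminant: 163.84 + 4×102.4000 = 573.4400, √573.4400 = 23.9466
μ ≥ (12.8 + 23.9466)/2 = 18.3733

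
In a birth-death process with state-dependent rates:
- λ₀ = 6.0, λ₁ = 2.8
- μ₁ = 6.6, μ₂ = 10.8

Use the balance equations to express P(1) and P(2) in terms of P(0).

Balance equations:
State 0: λ₀P₀ = μ₁P₁ → P₁ = (λ₀/μ₁)P₀ = (6.0/6.6)P₀ = 0.9091P₀
State 1: P₂ = (λ₀λ₁)/(μ₁μ₂)P₀ = (6.0×2.8)/(6.6×10.8)P₀ = 0.2357P₀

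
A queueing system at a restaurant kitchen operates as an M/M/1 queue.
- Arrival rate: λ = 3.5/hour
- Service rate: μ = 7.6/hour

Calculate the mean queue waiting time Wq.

First, compute utilization: ρ = λ/μ = 3.5/7.6 = 0.4605
For M/M/1: Wq = λ/(μ(μ-λ))
Wq = 3.5/(7.6 × (7.6-3.5))
Wq = 3.5/(7.6 × 4.10)
Wq = 0.1123 hours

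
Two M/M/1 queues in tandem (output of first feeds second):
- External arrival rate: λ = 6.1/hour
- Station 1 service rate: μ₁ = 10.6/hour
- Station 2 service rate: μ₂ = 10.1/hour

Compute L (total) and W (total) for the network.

By Jackson's theorem, each station behaves as independent M/M/1.
Station 1: ρ₁ = 6.1/10.6 = 0.5755, L₁ = ρ₁/(1-ρ₁) = λ/(μ₁-λ) = 6.1/4.50 = 1.3556
Station 2: ρ₂ = 6.1/10.1 = 0.6040, L₂ = ρ₂/(1-ρ₂) = λ/(μ₂-λ) = 6.1/4.00 = 1.5250
Total: L = L₁ + L₂ = 1.3556 + 1.5250 = 2.8806
W = L/λ = 2.8806/6.1 = 0.4722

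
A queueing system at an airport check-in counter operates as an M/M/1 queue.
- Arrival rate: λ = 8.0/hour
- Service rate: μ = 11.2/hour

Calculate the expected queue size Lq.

ρ = λ/μ = 8.0/11.2 = 0.7143
For M/M/1: Lq = λ²/(μ(μ-λ))
Lq = 64.00/(11.2 × 3.20)
Lq = 1.7857 passengers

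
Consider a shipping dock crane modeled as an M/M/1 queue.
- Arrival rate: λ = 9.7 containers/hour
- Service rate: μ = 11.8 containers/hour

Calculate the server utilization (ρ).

Server utilization: ρ = λ/μ
ρ = 9.7/11.8 = 0.8220
The server is busy 82.20% of the time.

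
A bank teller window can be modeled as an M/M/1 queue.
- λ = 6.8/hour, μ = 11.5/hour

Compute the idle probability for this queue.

ρ = λ/μ = 6.8/11.5 = 0.5913
P(0) = 1 - ρ = 1 - 0.5913 = 0.4087
The server is idle 40.87% of the time.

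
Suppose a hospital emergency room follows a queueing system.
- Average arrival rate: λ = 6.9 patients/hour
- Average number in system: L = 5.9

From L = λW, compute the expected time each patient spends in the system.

Little's Law: L = λW, so W = L/λ
W = 5.9/6.9 = 0.8551 hours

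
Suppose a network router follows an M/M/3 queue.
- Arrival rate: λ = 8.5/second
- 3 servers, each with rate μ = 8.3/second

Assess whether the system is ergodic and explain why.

Stability requires ρ = λ/(cμ) < 1
ρ = 8.5/(3 × 8.3) = 8.5/24.90 = 0.3414
Since 0.3414 < 1, the system is STABLE.
The servers are busy 34.14% of the time.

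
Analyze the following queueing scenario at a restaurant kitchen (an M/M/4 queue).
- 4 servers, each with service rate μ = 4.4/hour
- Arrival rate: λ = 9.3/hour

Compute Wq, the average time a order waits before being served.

Traffic intensity: ρ = λ/(cμ) = 9.3/(4×4.4) = 0.5284
Since ρ = 0.5284 < 1, system is stable.
Offered load a = λ/μ = cρ = 9.3/4.4 = 2.1136
P₀ = [ Σₙ₌₀^3 aⁿ/n! + a^4/(4!(1-ρ)) ]⁻¹
Σ = a^0/0! + a^1/1! + a^2/2! + a^3/3! = 1.0000 + 2.1136 + 2.2337 + 1.5738 = 6.9211
a^4/(4!(1-ρ)) = 19.9582/(24 × 0.47159) = 1.7634
P₀ = 1/(6.9211 + 1.7634) = 0.1151
Lq = P₀·a^4·ρ / (4!(1-ρ)²) = 0.11515 × 19.9582 × 0.52841 / (24 × 0.22240) = 0.2275
Wq = Lq/λ = 0.2275/9.3 = 0.02446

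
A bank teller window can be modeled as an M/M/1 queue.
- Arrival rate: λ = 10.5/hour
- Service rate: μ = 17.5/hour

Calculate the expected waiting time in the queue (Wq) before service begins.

First, compute utilization: ρ = λ/μ = 10.5/17.5 = 0.6000
For M/M/1: Wq = λ/(μ(μ-λ))
Wq = 10.5/(17.5 × (17.5-10.5))
Wq = 10.5/(17.5 × 7.00)
Wq = 0.08571 hours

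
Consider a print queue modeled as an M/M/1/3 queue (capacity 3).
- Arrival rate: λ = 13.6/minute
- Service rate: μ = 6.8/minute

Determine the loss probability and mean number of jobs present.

ρ = λ/μ = 13.6/6.8 = 2.0000
P₀ = (1-ρ)/(1-ρ^(K+1)) = (1-2.0000)/(1-2.0000^4) = -1.0000/-15.0000 = 0.06667
P_K = P₀×ρ^K = 0.066667 × 2.0000^3 = 0.066667 × 8.0000 = 0.5333
Blocking probability P_3 = 0.5333 (53.33%)
L = ρ[1 - (K+1)ρ^K + Kρ^(K+1)] / [(1-ρ)(1-ρ^(K+1))]
L = 2.0000 × (1 - 4×8.0000 + 3×16.0000) / ((1 - 2.0000) × (1 - 16.0000)) = 2.2667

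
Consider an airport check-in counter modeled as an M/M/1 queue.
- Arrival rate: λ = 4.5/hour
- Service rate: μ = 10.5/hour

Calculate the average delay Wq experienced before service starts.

First, compute utilization: ρ = λ/μ = 4.5/10.5 = 0.4286
For M/M/1: Wq = λ/(μ(μ-λ))
Wq = 4.5/(10.5 × (10.5-4.5))
Wq = 4.5/(10.5 × 6.00)
Wq = 0.07143 hours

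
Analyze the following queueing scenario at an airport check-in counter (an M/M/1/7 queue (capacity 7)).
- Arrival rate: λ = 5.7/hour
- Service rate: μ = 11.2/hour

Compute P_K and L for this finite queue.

ρ = λ/μ = 5.7/11.2 = 0.50893
P₀ = (1-ρ)/(1-ρ^(K+1)) = (1-0.50893)/(1-0.50893^8) = 0.4911/0.9955 = 0.4933
P_K = P₀×ρ^K = 0.4933 × 0.50893^7 = 0.4933 × 0.008843 = 0.004362
Blocking probability P_7 = 0.004362 (0.44%)
L = ρ[1 - (K+1)ρ^K + Kρ^(K+1)] / [(1-ρ)(1-ρ^(K+1))]
L = 0.50893 × (1 - 8×0.008843 + 7×0.004501) / ((1 - 0.50893) × (1 - 0.004501)) = 1.0002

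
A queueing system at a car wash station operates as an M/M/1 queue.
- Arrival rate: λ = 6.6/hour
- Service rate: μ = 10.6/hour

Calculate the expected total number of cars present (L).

ρ = λ/μ = 6.6/10.6 = 0.6226
For M/M/1: L = λ/(μ-λ)
L = 6.6/(10.6-6.6) = 6.6/4.00
L = 1.6500 cars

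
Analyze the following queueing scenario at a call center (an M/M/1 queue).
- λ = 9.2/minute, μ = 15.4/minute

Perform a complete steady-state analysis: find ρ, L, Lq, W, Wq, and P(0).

Step 1: ρ = λ/μ = 9.2/15.4 = 0.5974
Step 2: L = λ/(μ-λ) = 9.2/6.20 = 1.4839
Step 3: Lq = λ²/(μ(μ-λ)) = 84.64/(15.4×6.20) = 0.8865
Step 4: W = 1/(μ-λ) = 1/6.20 = 0.16129
Step 5: Wq = λ/(μ(μ-λ)) = 9.2/(15.4×6.20) = 0.09636
Step 6: P(0) = 1-ρ = 0.4026
Verify: L = λW = 9.2×0.16129 = 1.4839 ✔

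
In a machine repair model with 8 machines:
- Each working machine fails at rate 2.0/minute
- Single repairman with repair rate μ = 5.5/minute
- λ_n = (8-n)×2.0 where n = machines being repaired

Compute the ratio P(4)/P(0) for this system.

P(4)/P(0) = ∏_{i=0}^{4-1} λ_i/μ_{i+1}
= (8-0)×2.0/5.5 × (8-1)×2.0/5.5 × (8-2)×2.0/5.5 × (8-3)×2.0/5.5
= 29.3750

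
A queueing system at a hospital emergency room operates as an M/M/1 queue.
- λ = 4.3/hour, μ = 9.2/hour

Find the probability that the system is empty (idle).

ρ = λ/μ = 4.3/9.2 = 0.4674
P(0) = 1 - ρ = 1 - 0.4674 = 0.5326
The server is idle 53.26% of the time.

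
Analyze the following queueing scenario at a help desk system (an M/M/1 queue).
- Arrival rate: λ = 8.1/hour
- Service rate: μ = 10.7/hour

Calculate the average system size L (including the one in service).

ρ = λ/μ = 8.1/10.7 = 0.7570
For M/M/1: L = λ/(μ-λ)
L = 8.1/(10.7-8.1) = 8.1/2.60
L = 3.1154 tickets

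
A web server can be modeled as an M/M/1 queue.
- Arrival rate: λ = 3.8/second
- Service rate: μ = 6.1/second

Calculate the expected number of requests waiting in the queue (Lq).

ρ = λ/μ = 3.8/6.1 = 0.6230
For M/M/1: Lq = λ²/(μ(μ-λ))
Lq = 14.44/(6.1 × 2.30)
Lq = 1.0292 requests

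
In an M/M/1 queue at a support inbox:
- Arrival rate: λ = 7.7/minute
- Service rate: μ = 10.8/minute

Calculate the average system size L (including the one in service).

ρ = λ/μ = 7.7/10.8 = 0.7130
For M/M/1: L = λ/(μ-λ)
L = 7.7/(10.8-7.7) = 7.7/3.10
L = 2.4839 emails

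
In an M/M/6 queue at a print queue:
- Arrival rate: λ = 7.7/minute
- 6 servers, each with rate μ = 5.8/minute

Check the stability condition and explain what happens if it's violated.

Stability requires ρ = λ/(cμ) < 1
ρ = 7.7/(6 × 5.8) = 7.7/34.80 = 0.2213
Since 0.2213 < 1, the system is STABLE.
The servers are busy 22.13% of the time.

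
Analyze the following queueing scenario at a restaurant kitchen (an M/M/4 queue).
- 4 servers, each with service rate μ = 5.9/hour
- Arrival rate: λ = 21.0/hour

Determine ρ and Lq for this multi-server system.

Traffic intensity: ρ = λ/(cμ) = 21.0/(4×5.9) = 0.8898
Since ρ = 0.8898 < 1, system is stable.
Offered load a = λ/μ = cρ = 21.0/5.9 = 3.5593
P₀ = [ Σₙ₌₀^3 aⁿ/n! + a^4/(4!(1-ρ)) ]⁻¹
Σ = a^0/0! + a^1/1! + a^2/2! + a^3/3! = 1.0000 + 3.5593 + 6.3344 + 7.5154 = 18.4091
a^4/(4!(1-ρ)) = 160.4978/(24 × 0.1101695) = 60.7011
P₀ = 1/(18.4091 + 60.7011) = 0.01264
Lq = P₀·a^4·ρ / (4!(1-ρ)²) = 0.0126406 × 160.4978 × 0.889831 / (24 × 0.0121373) = 6.1974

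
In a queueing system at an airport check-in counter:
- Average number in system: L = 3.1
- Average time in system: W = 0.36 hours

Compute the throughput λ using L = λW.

Little's Law: L = λW, so λ = L/W
λ = 3.1/0.36 = 8.6111 passengers/hour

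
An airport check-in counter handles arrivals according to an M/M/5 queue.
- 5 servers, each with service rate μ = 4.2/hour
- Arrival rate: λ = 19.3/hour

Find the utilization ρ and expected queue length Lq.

Traffic intensity: ρ = λ/(cμ) = 19.3/(5×4.2) = 0.9190
Since ρ = 0.9190 < 1, system is stable.
Offered load a = λ/μ = cρ = 19.3/4.2 = 4.5952
P₀ = [ Σₙ₌₀^4 aⁿ/n! + a^5/(5!(1-ρ)) ]⁻¹
Σ = a^0/0! + a^1/1! + a^2/2! + a^3/3! + a^4/4! = 1.000000 + 4.595238 + 10.55811 + 16.17234 + 18.57894 = 50.9046
a^5/(5!(1-ρ)) = 2048.9912/(120 × 0.08095238) = 210.9256
P₀ = 1/(50.9046 + 210.9256) = 0.003819
Lq = P₀·a^5·ρ / (5!(1-ρ)²) = 0.00381927 × 2048.9912 × 0.919048 / (120 × 0.00655329) = 9.1457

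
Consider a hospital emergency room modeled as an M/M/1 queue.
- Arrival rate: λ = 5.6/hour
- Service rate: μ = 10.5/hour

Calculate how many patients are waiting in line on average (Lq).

ρ = λ/μ = 5.6/10.5 = 0.5333
For M/M/1: Lq = λ²/(μ(μ-λ))
Lq = 31.36/(10.5 × 4.90)
Lq = 0.6095 patients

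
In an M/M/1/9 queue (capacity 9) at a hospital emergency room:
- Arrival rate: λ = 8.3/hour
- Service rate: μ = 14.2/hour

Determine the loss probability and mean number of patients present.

ρ = λ/μ = 8.3/14.2 = 0.5845
P₀ = (1-ρ)/(1-ρ^(K+1)) = (1-0.5845)/(1-0.5845^10) = 0.41550/0.99535 = 0.4174
P_K = P₀×ρ^K = 0.4174 × 0.5845^9 = 0.4174 × 0.007963 = 0.003324
Blocking probability P_9 = 0.003324 (0.33%)
L = ρ[1 - (K+1)ρ^K + Kρ^(K+1)] / [(1-ρ)(1-ρ^(K+1))]
L = 0.5845 × (1 - 10×0.007963 + 9×0.004654) / ((1 - 0.5845) × (1 - 0.004654)) = 1.3600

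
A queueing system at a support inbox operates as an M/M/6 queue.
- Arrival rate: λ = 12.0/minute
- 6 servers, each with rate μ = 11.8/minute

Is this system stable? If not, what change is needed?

Stability requires ρ = λ/(cμ) < 1
ρ = 12.0/(6 × 11.8) = 12.0/70.80 = 0.1695
Since 0.1695 < 1, the system is STABLE.
The servers are busy 16.95% of the time.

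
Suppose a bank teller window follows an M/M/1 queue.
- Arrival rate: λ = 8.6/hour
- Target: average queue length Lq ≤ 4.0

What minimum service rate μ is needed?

For M/M/1: Lq = λ²/(μ(μ-λ))
Need Lq ≤ 4.0, i.e. μ(μ-λ) ≥ λ²/4.0
μ² - 8.6μ - 73.96/4.0 ≥ 0  →  μ² - 8.6μ - 18.4900 ≥ 0
Quadratic formula (positive root): μ = [λ + √(λ² + 4×18.4900)]/2
Discriminant: 73.96 + 4×18.4900 = 147.9200, √147.9200 = 12.1622
μ ≥ (8.6 + 12.1622)/2 = 10.3811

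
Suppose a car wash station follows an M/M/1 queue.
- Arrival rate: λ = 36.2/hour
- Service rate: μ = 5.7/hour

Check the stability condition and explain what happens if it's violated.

Stability requires ρ = λ/(cμ) < 1
ρ = 36.2/(1 × 5.7) = 36.2/5.70 = 6.3509
Since 6.3509 ≥ 1, the system is UNSTABLE.
Queue grows without bound. Need μ > λ = 36.2.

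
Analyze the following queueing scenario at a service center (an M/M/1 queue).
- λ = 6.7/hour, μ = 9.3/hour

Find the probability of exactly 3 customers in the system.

ρ = λ/μ = 6.7/9.3 = 0.7204
P(n) = (1-ρ)ρⁿ
P(3) = (1-0.7204) × 0.7204^3
P(3) = 0.2796 × 0.3739
P(3) = 0.1045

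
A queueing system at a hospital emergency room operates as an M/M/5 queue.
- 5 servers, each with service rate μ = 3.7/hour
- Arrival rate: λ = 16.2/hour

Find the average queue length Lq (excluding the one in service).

Traffic intensity: ρ = λ/(cμ) = 16.2/(5×3.7) = 0.8757
Since ρ = 0.8757 < 1, system is stable.
Offered load a = λ/μ = cρ = 16.2/3.7 = 4.3784
P₀ = [ Σₙ₌₀^4 aⁿ/n! + a^5/(5!(1-ρ)) ]⁻¹
Σ = a^0/0! + a^1/1! + a^2/2! + a^3/3! + a^4/4! = 1.000000 + 4.378378 + 9.585099 + 13.98906 + 15.31235 = 44.2649
a^5/(5!(1-ρ)) = 1609.0386/(120 × 0.1243243) = 107.8522
P₀ = 1/(44.2649 + 107.8522) = 0.006574
Lq = P₀·a^5·ρ / (5!(1-ρ)²) = 0.00657388 × 1609.0386 × 0.875676 / (120 × 0.0154565) = 4.9939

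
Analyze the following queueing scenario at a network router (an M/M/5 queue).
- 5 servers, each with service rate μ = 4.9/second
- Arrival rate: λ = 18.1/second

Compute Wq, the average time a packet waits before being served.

Traffic intensity: ρ = λ/(cμ) = 18.1/(5×4.9) = 0.7388
Since ρ = 0.7388 < 1, system is stable.
Offered load a = λ/μ = cρ = 18.1/4.9 = 3.6939
P₀ = [ Σₙ₌₀^4 aⁿ/n! + a^5/(5!(1-ρ)) ]⁻¹
Σ = a^0/0! + a^1/1! + a^2/2! + a^3/3! + a^4/4! = 1.0000 + 3.6939 + 6.8224 + 8.4003 + 7.7574 = 27.6740
a^5/(5!(1-ρ)) = 687.7213/(120 × 0.2612245) = 21.9390
P₀ = 1/(27.6740 + 21.9390) = 0.02016
Lq = P₀·a^5·ρ / (5!(1-ρ)²) = 0.020156 × 687.7213 × 0.73878 / (120 × 0.068238) = 1.2506
Wq = Lq/λ = 1.2506/18.1 = 0.06909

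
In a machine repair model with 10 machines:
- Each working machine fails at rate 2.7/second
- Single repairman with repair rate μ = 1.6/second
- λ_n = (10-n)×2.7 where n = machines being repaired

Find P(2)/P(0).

P(2)/P(0) = ∏_{i=0}^{2-1} λ_i/μ_{i+1}
= (10-0)×2.7/1.6 × (10-1)×2.7/1.6
= 256.2891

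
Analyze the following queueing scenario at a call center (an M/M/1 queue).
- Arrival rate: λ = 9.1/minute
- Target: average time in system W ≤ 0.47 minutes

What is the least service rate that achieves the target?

For M/M/1: W = 1/(μ-λ)
Need W ≤ 0.47, so 1/(μ-λ) ≤ 0.47
μ - λ ≥ 1/0.47 = 2.1277
μ ≥ 9.1 + 2.1277 = 11.2277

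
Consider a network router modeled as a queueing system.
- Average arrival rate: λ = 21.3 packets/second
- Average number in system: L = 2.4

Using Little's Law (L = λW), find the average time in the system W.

Little's Law: L = λW, so W = L/λ
W = 2.4/21.3 = 0.1127 seconds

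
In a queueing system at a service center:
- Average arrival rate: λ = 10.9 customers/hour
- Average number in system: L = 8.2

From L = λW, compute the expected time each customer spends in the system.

Little's Law: L = λW, so W = L/λ
W = 8.2/10.9 = 0.7523 hours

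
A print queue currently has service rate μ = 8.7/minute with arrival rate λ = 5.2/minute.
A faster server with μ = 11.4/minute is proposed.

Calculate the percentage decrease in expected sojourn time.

System 1: ρ₁ = 5.2/8.7 = 0.5977, W₁ = 1/(8.7-5.2) = 0.28571
System 2: ρ₂ = 5.2/11.4 = 0.4561, W₂ = 1/(11.4-5.2) = 0.16129
Improvement: (W₁-W₂)/W₁ = (0.28571-0.16129)/0.28571 = 43.55%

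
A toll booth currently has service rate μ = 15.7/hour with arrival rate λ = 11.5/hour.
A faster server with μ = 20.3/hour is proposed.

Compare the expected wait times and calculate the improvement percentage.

System 1: ρ₁ = 11.5/15.7 = 0.7325, W₁ = 1/(15.7-11.5) = 0.23810
System 2: ρ₂ = 11.5/20.3 = 0.5665, W₂ = 1/(20.3-11.5) = 0.11364
Improvement: (W₁-W₂)/W₁ = (0.23810-0.11364)/0.23810 = 52.27%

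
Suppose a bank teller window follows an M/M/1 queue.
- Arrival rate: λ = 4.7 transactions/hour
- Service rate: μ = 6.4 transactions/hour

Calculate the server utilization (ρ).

Server utilization: ρ = λ/μ
ρ = 4.7/6.4 = 0.7344
The server is busy 73.44% of the time.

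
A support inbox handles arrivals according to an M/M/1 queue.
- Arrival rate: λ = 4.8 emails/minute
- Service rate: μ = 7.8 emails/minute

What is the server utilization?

Server utilization: ρ = λ/μ
ρ = 4.8/7.8 = 0.6154
The server is busy 61.54% of the time.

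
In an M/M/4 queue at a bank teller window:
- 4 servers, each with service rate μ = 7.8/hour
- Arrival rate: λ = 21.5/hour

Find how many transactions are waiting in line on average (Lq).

Traffic intensity: ρ = λ/(cμ) = 21.5/(4×7.8) = 0.6891
Since ρ = 0.6891 < 1, system is stable.
Offered load a = λ/μ = cρ = 21.5/7.8 = 2.7564
P₀ = [ Σₙ₌₀^3 aⁿ/n! + a^4/(4!(1-ρ)) ]⁻¹
Σ = a^0/0! + a^1/1! + a^2/2! + a^3/3! = 1.0000000 + 2.7564103 + 3.7988988 + 3.4904412 = 11.0458
a^4/(4!(1-ρ)) = 57.7265/(24 × 0.3109) = 7.7365
P₀ = 1/(11.0458 + 7.7365) = 0.05324
Lq = P₀·a^4·ρ / (4!(1-ρ)²) = 0.053242 × 57.7265 × 0.68910 / (24 × 0.096657) = 0.9130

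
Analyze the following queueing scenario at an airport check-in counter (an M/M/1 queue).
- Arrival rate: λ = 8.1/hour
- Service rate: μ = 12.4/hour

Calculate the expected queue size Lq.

ρ = λ/μ = 8.1/12.4 = 0.6532
For M/M/1: Lq = λ²/(μ(μ-λ))
Lq = 65.61/(12.4 × 4.30)
Lq = 1.2305 passengers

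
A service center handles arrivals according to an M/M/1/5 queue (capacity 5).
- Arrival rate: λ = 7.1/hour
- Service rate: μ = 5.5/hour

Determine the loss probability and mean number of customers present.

ρ = λ/μ = 7.1/5.5 = 1.2909
P₀ = (1-ρ)/(1-ρ^(K+1)) = (1-1.2909)/(1-1.2909^6) = -0.2909/-3.6276 = 0.08019
P_K = P₀×ρ^K = 0.08019 × 1.2909^5 = 0.08019 × 3.5848 = 0.2875
Blocking probability P_5 = 0.2875 (28.75%)
L = ρ[1 - (K+1)ρ^K + Kρ^(K+1)] / [(1-ρ)(1-ρ^(K+1))]
L = 1.2909 × (1 - 6×3.58478 + 5×4.62760) / ((1 - 1.2909) × (1 - 4.62760)) = 3.2164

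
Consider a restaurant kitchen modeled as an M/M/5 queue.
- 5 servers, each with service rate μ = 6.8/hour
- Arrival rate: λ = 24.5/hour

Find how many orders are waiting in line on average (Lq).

Traffic intensity: ρ = λ/(cμ) = 24.5/(5×6.8) = 0.7206
Since ρ = 0.7206 < 1, system is stable.
Offered load a = λ/μ = cρ = 24.5/6.8 = 3.6029
P₀ = [ Σₙ₌₀^4 aⁿ/n! + a^5/(5!(1-ρ)) ]⁻¹
Σ = a^0/0! + a^1/1! + a^2/2! + a^3/3! + a^4/4! = 1.0000 + 3.6029 + 6.4906 + 7.7951 + 7.0213 = 25.9099
a^5/(5!(1-ρ)) = 607.1358/(120 × 0.2794118) = 18.1076
P₀ = 1/(25.9099 + 18.1076) = 0.02272
Lq = P₀·a^5·ρ / (5!(1-ρ)²) = 0.022718 × 607.1358 × 0.72059 / (120 × 0.078071) = 1.0609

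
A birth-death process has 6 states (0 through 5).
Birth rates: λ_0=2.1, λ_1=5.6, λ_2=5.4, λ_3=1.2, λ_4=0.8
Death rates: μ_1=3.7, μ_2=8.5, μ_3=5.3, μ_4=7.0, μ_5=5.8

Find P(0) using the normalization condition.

Ratios P(n)/P(0) = (λ₀···λₙ₋₁)/(μ₁···μₙ):
P(1)/P(0) = (2.1)/(3.7) = 0.5676
P(2)/P(0) = (2.1×5.6)/(3.7×8.5) = 0.3739
P(3)/P(0) = (2.1×5.6×5.4)/(3.7×8.5×5.3) = 0.3810
P(4)/P(0) = (2.1×5.6×5.4×1.2)/(3.7×8.5×5.3×7.0) = 0.06531
P(5)/P(0) = (2.1×5.6×5.4×1.2×0.8)/(3.7×8.5×5.3×7.0×5.8) = 0.009008

Normalization: ∑ P(n) = 1
P(0) × (1.0000 + 0.5676 + 0.3739 + 0.3810 + 0.06531 + 0.009008) = 1
P(0) × 2.3968 = 1
P(0) = 1/2.3968 = 0.4172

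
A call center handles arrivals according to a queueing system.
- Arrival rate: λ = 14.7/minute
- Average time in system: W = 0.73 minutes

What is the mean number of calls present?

Little's Law: L = λW
L = 14.7 × 0.73 = 10.7310 calls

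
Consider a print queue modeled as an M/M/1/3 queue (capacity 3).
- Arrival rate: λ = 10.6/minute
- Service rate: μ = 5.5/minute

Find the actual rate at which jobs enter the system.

ρ = λ/μ = 10.6/5.5 = 1.9273
P₀ = (1-ρ)/(1-ρ^(K+1)) = (1-1.9273)/(1-1.9273^4) = -0.9273/-12.7974 = 0.07246
P_K = P₀×ρ^K = 0.07246 × 1.9273^3 = 0.07246 × 7.1589 = 0.5187
λ_eff = λ(1-P_K) = 10.6 × (1 - 0.51873) = 10.6 × 0.48127 = 5.1015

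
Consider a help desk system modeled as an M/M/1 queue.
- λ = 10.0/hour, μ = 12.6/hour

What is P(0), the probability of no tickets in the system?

ρ = λ/μ = 10.0/12.6 = 0.7937
P(0) = 1 - ρ = 1 - 0.7937 = 0.2063
The server is idle 20.63% of the time.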